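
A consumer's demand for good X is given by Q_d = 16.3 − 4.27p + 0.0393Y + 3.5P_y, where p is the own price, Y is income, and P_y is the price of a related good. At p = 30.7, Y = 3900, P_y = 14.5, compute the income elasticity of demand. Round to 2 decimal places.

First evaluate Q_d: 16.3 − 4.27(30.7) + 0.0393(3900) + 3.5(14.5) = 16.3 − 131.089 + 153.27 + 50.75 = 89.231.
∂Q_d/∂Y = +0.0393, so E_I = 0.0393·(3900/89.231) ≈ 1.72.
E_I > 1: normal good (luxury).

1.72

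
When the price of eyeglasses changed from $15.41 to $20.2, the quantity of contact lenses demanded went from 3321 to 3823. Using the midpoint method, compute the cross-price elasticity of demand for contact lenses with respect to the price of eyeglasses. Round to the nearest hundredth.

0.52

%ΔQ_x = (3823 − 3321)/[(3321+3823)/2] = 502/3572 ≈ 0.1405.
%ΔP_y = (20.2 − 15.41)/[(15.41+20.2)/2] ≈ 0.2690.
E_xy = 0.1405/0.2690 ≈ 0.52.
E_xy > 0, so contact lenses and eyeglasses are substitutes.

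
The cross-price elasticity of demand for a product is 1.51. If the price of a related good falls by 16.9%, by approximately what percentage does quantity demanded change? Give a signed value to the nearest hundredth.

-25.52

%ΔQ ≈ E × %ΔP_y = (1.51) × (-16.9%) ≈ -25.52%.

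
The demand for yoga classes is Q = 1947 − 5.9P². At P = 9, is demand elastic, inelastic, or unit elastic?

inelastic

At P = 9, Q = 1469.1.
dQ/dP = −2·5.9·P = −106.2.
Point elasticity E = (dQ/dP)·(P/Q) = -106.2 × 9/1469.1 ≈ -0.651.
|E| ≈ 0.651 < 1, so demand is inelastic.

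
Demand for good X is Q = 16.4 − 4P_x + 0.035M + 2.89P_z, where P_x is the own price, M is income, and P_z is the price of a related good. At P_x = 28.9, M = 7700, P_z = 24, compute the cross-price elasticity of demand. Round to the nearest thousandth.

At the given point, Q = 16.4 − 4(28.9) + 0.035(7700) + 2.89(24) = 16.4 − 115.6 + 269.5 + 69.36 = 239.66.
∂Q/∂P_z = +2.89, so E_xy = 2.89·(24/239.66) ≈ 0.289.
E_xy > 0: the goods are substitutes.

0.289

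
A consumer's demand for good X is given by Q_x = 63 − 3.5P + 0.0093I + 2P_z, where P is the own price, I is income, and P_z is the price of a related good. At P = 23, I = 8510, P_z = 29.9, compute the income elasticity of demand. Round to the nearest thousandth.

Q_x = 63 − 3.5(23) + 0.0093(8510) + 2(29.9) = 63 − 80.5 + 79.143 + 59.8 = 121.443.
∂Q_x/∂I = +0.0093, so E_I = 0.0093·(8510/121.443) ≈ 0.652.
E_I ∈ (0,1): normal good (necessity).

0.652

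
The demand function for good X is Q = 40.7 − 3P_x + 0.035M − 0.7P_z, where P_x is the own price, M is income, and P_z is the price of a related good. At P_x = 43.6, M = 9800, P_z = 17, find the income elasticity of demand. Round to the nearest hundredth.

1.42

At the given point, Q = 40.7 − 3(43.6) + 0.035(9800) − 0.7(17) = 40.7 − 130.8 + 343 − 11.9 = 241.
∂Q/∂M = +0.035, so E_I = 0.035·(9800/241) ≈ 1.42.
E_I > 1: normal good (luxury).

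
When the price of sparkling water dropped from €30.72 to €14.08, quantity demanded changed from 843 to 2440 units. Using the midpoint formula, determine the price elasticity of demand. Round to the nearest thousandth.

%Δq = (2440 − 843)/[(843 + 2440)/2] = 1597/1641.5 ≈ 0.9729.
%ΔP = (14.08 − 30.72)/[(30.72 + 14.08)/2] = -16.64/22.4 ≈ -0.7429.
Arc elasticity E = %Δq/%ΔP ≈ 0.9729/-0.7429 ≈ -1.310.
|E| > 1: demand is elastic over this range.

-1.310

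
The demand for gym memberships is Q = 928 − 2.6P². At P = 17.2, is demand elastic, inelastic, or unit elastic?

elastic

At P = 17.2, Q = 158.816.
dQ/dP = −2·2.6·P = −89.44.
Point elasticity E = (dQ/dP)·(P/Q) = -89.44 × 17.2/158.816 ≈ -9.686.
|E| ≈ 9.686 > 1, so demand is elastic.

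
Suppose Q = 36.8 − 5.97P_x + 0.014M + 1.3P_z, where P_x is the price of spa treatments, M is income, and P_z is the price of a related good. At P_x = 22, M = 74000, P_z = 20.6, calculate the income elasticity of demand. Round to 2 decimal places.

1.07

At the given point, Q = 36.8 − 5.97(22) + 0.014(74000) + 1.3(20.6) = 36.8 − 131.34 + 1036 + 26.78 = 968.24.
∂Q/∂M = +0.014, so E_I = 0.014·(74000/968.24) ≈ 1.07.
E_I > 1: normal good (luxury).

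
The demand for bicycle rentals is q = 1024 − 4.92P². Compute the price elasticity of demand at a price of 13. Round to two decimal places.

At P = 13, q = 192.52.
dq/dP = −2·4.92·P = −127.92.
Point elasticity E = (dq/dP)·(P/q) = -127.92 × 13/192.52 ≈ -8.64.
|E| > 1, so demand is elastic at this price.

-8.64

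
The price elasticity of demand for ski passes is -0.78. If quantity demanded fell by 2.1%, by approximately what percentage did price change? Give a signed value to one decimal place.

%ΔQ ≈ E × %ΔP ⇒ %ΔP = %ΔQ / E = (-2.1%)/(-0.78) ≈ 2.7%.

2.7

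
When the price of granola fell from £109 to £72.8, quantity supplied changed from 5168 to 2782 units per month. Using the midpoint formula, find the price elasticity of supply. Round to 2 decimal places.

%Δq = (2782 − 5168)/[(5168 + 2782)/2] = -2386/3975 ≈ -0.6003.
%ΔP = (72.8 − 109)/[(109 + 72.8)/2] = -36.2/90.9 ≈ -0.3982.
Arc elasticity E = %Δq/%ΔP ≈ -0.6003/-0.3982 ≈ 1.51.
|E| > 1: supply is elastic over this range.

1.51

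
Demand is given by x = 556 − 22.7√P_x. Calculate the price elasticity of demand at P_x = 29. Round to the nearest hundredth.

-0.14

At P_x = 29, x = 433.7568.
dx/dP_x = −22.7/(2√P_x) = −22.7/(2·5.3852).
Point elasticity E = (dx/dP_x)·(P_x/x) = -2.1076 × 29/433.7568 ≈ -0.14.
|E| < 1, so demand is inelastic at this price.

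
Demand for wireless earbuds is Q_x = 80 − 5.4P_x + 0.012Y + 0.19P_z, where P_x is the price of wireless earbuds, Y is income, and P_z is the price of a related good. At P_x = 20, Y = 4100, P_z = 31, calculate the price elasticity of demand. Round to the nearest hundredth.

Substituting, Q_x = 80 − 5.4(20) + 0.012(4100) + 0.19(31) = 80 − 108 + 49.2 + 5.89 = 27.09.
∂Q_x/∂P_x = −5.4, so E_p = (−5.4)·(20/27.09) ≈ -3.99.
|E_p| > 1: demand is elastic.

-3.99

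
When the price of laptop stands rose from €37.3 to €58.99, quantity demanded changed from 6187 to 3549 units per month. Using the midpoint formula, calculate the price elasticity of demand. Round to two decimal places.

-1.20

%Δq = (3549 − 6187)/[(6187 + 3549)/2] = -2638/4868 ≈ -0.5419.
%ΔP = (58.99 − 37.3)/[(37.3 + 58.99)/2] = 21.69/48.145 ≈ 0.4505.
Arc elasticity E = %Δq/%ΔP ≈ -0.5419/0.4505 ≈ -1.20.
|E| > 1: demand is elastic over this range.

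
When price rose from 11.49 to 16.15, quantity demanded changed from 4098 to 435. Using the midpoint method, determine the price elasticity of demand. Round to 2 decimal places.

%Δq = (435 − 4098)/[(4098 + 435)/2] = -3663/2266.5 ≈ -1.6161.
%ΔP = (16.15 − 11.49)/[(11.49 + 16.15)/2] = 4.66/13.82 ≈ 0.3372.
Arc elasticity E = %Δq/%ΔP ≈ -1.6161/0.3372 ≈ -4.79.
|E| > 1: demand is elastic over this range.

-4.79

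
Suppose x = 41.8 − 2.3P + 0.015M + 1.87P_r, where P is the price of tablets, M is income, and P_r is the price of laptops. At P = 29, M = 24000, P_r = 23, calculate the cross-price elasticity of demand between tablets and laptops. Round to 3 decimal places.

At the given point, x = 41.8 − 2.3(29) + 0.015(24000) + 1.87(23) = 41.8 − 66.7 + 360 + 43.01 = 378.11.
∂x/∂P_r = +1.87, so E_xy = 1.87·(23/378.11) ≈ 0.114.
E_xy > 0: the goods are substitutes.

0.114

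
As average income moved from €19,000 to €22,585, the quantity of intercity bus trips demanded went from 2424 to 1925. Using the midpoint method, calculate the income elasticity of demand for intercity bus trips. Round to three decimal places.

%ΔQ = (1925 − 2424)/[(2424+1925)/2] = -499/2174.5 ≈ -0.2295.
%ΔI = (22,585 − 19,000)/[(19,000+22,585)/2] = 3585/20792.5 ≈ 0.1724.
E_I = %ΔQ/%ΔI ≈ -1.331.
E_I < 0: inferior good.

-1.331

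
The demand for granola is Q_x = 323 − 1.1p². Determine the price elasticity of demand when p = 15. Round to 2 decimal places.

At p = 15, Q_x = 75.5.
dQ_x/dp = −2·1.1·p = −33.
Point elasticity E = (dQ_x/dp)·(p/Q_x) = -33 × 15/75.5 ≈ -6.56.
|E| > 1, so demand is elastic at this price.

-6.56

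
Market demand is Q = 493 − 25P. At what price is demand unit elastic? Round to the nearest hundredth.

9.86

For linear demand Q = a − bP, E = −bP/(a − bP). |E| = 1 ⇒ bP = a − bP ⇒ P = a/(2b).
P = 493/(2·25) = 9.86.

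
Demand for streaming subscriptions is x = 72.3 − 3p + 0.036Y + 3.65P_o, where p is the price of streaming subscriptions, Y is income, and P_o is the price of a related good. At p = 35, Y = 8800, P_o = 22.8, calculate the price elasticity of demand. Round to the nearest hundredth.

Substituting, x = 72.3 − 3(35) + 0.036(8800) + 3.65(22.8) = 72.3 − 105 + 316.8 + 83.22 = 367.32.
∂x/∂p = −3, so E_p = (−3)·(35/367.32) ≈ -0.29.
|E_p| < 1: demand is inelastic.

-0.29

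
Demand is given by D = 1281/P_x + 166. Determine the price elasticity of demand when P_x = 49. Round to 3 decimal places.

At P_x = 49, D = 192.1429.
dD/dP_x = −1281/P_x² = −0.5335.
Point elasticity E = (dD/dP_x)·(P_x/D) = -0.5335 × 49/192.1429 ≈ -0.136.
|E| < 1, so demand is inelastic at this price.

-0.136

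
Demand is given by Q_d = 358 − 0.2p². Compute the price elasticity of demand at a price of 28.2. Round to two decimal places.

-1.60

At p = 28.2, Q_d = 198.952.
dQ_d/dp = −2·0.2·p = −11.28.
Point elasticity E = (dQ_d/dp)·(p/Q_d) = -11.28 × 28.2/198.952 ≈ -1.60.
|E| > 1, so demand is elastic at this price.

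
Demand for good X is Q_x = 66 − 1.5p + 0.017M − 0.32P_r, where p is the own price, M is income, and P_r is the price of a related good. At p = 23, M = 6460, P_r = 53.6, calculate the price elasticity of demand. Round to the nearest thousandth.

-0.278

At the given point, Q_x = 66 − 1.5(23) + 0.017(6460) − 0.32(53.6) = 66 − 34.5 + 109.82 − 17.152 = 124.168.
∂Q_x/∂p = −1.5, so E_p = (−1.5)·(23/124.168) ≈ -0.278.
|E_p| < 1: demand is inelastic.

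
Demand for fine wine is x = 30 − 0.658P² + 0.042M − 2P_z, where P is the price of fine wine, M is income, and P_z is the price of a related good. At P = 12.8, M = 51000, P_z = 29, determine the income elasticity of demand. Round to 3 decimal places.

Substituting, x = 30 − 0.658(12.8)² + 0.042(51000) − 2(29) = 30 − 107.8067 + 2142 − 58 = 2006.1933.
∂x/∂M = +0.042, so E_I = 0.042·(51000/2006.1933) ≈ 1.068.
E_I > 1: normal good (luxury).

1.068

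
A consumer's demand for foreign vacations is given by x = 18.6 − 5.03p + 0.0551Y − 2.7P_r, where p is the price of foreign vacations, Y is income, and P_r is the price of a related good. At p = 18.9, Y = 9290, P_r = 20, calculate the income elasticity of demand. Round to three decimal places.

1.342

x = 18.6 − 5.03(18.9) + 0.0551(9290) − 2.7(20) = 18.6 − 95.067 + 511.879 − 54 = 381.412.
∂x/∂Y = +0.0551, so E_I = 0.0551·(9290/381.412) ≈ 1.342.
E_I > 1: normal good (luxury).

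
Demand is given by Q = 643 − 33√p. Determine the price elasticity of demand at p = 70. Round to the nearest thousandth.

-0.376

At p = 70, Q = 366.9022.
dQ/dp = −33/(2√p) = −33/(2·8.3666).
Point elasticity E = (dQ/dp)·(p/Q) = -1.9721 × 70/366.9022 ≈ -0.376.
|E| < 1, so demand is inelastic at this price.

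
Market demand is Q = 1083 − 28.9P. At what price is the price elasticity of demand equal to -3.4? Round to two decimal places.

Set −bP/(a − bP) = −3.4 ⇒ bP = 3.4(a − bP) ⇒ bP(1+3.4) = 3.4·a.
P = 3.4·1083/(28.9·4.4) ≈ 28.96.

28.96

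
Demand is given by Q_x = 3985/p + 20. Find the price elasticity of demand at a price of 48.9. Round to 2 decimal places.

-0.80

At p = 48.9, Q_x = 101.4928.
dQ_x/dp = −3985/p² = −1.6665.
Point elasticity E = (dQ_x/dp)·(p/Q_x) = -1.6665 × 48.9/101.4928 ≈ -0.80.
|E| < 1, so demand is inelastic at this price.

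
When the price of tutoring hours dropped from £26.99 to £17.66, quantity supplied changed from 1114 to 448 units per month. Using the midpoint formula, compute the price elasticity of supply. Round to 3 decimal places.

%Δq = (448 − 1114)/[(1114 + 448)/2] = -666/781 ≈ -0.8528.
%Δp = (17.66 − 26.99)/[(26.99 + 17.66)/2] = -9.33/22.325 ≈ -0.4179.
Arc elasticity E = %Δq/%Δp ≈ -0.8528/-0.4179 ≈ 2.040.
|E| > 1: supply is elastic over this range.

2.040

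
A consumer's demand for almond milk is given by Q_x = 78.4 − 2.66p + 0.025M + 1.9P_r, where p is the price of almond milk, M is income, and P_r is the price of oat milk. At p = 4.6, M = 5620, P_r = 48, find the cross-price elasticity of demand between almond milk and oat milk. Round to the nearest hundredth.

Substituting, Q_x = 78.4 − 2.66(4.6) + 0.025(5620) + 1.9(48) = 78.4 − 12.236 + 140.5 + 91.2 = 297.864.
∂Q_x/∂P_r = +1.9, so E_xy = 1.9·(48/297.864) ≈ 0.31.
E_xy > 0: the goods are substitutes.

0.31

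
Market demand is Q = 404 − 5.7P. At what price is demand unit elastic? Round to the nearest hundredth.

For linear demand Q = a − bP, E = −bP/(a − bP). |E| = 1 ⇒ bP = a − bP ⇒ P = a/(2b).
P = 404/(2·5.7) ≈ 35.44.

35.44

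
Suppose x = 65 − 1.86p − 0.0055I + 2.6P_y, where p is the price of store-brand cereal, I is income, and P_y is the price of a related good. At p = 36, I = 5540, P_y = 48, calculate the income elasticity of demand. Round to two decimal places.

-0.33

Substituting, x = 65 − 1.86(36) − 0.0055(5540) + 2.6(48) = 65 − 66.96 − 30.47 + 124.8 = 92.37.
∂x/∂I = −0.0055, so E_I = -0.0055·(5540/92.37) ≈ -0.33.
E_I < 0: inferior good.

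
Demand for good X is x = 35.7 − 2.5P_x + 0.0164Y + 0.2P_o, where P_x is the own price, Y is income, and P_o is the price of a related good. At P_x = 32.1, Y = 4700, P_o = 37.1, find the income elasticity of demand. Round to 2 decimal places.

1.93

Evaluating quantity at (P_x, Y, P_o) gives x = 35.7 − 2.5(32.1) + 0.0164(4700) + 0.2(37.1) = 35.7 − 80.25 + 77.08 + 7.42 = 39.95.
∂x/∂Y = +0.0164, so E_I = 0.0164·(4700/39.95) ≈ 1.93.
E_I > 1: normal good (luxury).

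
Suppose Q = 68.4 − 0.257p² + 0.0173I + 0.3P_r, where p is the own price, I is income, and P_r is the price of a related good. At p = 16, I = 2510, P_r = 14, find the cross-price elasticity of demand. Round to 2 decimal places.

0.08

Evaluating quantity at (p, I, P_r) gives Q = 68.4 − 0.257(16)² + 0.0173(2510) + 0.3(14) = 68.4 − 65.792 + 43.423 + 4.2 = 50.231.
∂Q/∂P_r = +0.3, so E_xy = 0.3·(14/50.231) ≈ 0.08.
E_xy > 0: the goods are substitutes.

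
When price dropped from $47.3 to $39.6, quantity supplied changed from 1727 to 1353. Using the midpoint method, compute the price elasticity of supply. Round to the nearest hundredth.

1.37

%Δq = (1353 − 1727)/[(1727 + 1353)/2] = -374/1540 ≈ -0.2429.
%ΔP = (39.6 − 47.3)/[(47.3 + 39.6)/2] = -7.7/43.45 ≈ -0.1772.
Arc elasticity E = %Δq/%ΔP ≈ -0.2429/-0.1772 ≈ 1.37.
|E| > 1: supply is elastic over this range.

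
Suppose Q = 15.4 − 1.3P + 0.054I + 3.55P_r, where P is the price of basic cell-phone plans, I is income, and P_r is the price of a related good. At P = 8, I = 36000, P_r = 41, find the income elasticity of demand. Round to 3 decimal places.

0.928

Substituting, Q = 15.4 − 1.3(8) + 0.054(36000) + 3.55(41) = 15.4 − 10.4 + 1944 + 145.55 = 2094.55.
∂Q/∂I = +0.054, so E_I = 0.054·(36000/2094.55) ≈ 0.928.
E_I ∈ (0,1): normal good (necessity).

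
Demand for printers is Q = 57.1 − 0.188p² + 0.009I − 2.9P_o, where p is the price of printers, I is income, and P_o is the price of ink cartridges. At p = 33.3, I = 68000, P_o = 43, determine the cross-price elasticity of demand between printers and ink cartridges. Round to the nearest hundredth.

Evaluating quantity at (p, I, P_o) gives Q = 57.1 − 0.188(33.3)² + 0.009(68000) − 2.9(43) = 57.1 − 208.4713 + 612 − 124.7 = 335.9287.
∂Q/∂P_o = −2.9, so E_xy = -2.9·(43/335.9287) ≈ -0.37.
E_xy < 0: the goods are complements.

-0.37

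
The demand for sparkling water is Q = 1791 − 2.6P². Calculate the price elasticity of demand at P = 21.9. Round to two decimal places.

At P = 21.9, Q = 544.014.
dQ/dP = −2·2.6·P = −113.88.
Point elasticity E = (dQ/dP)·(P/Q) = -113.88 × 21.9/544.014 ≈ -4.58.
|E| > 1, so demand is elastic at this price.

-4.58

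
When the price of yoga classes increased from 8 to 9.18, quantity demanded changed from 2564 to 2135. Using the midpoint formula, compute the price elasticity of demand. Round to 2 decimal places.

%ΔQ = (2135 − 2564)/[(2564 + 2135)/2] = -429/2349.5 ≈ -0.1826.
%ΔP = (9.18 − 8)/[(8 + 9.18)/2] = 1.18/8.59 ≈ 0.1374.
Arc elasticity E = %ΔQ/%ΔP ≈ -0.1826/0.1374 ≈ -1.33.
|E| > 1: demand is elastic over this range.

-1.33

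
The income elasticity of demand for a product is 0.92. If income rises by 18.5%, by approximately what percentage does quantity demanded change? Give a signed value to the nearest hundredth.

%ΔQ ≈ E × %ΔI = (0.92) × (18.5%) = 17.02%.

17.02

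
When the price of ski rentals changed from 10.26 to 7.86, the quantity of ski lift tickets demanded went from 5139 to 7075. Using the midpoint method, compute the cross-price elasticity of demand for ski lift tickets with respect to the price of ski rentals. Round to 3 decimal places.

%ΔQ_x = (7075 − 5139)/[(5139+7075)/2] = 1936/6107 ≈ 0.3170.
%ΔP_y = (7.86 − 10.26)/[(10.26+7.86)/2] ≈ -0.2649.
E_xy = 0.3170/-0.2649 ≈ -1.197.
E_xy < 0, so ski lift tickets and ski rentals are complements.

-1.197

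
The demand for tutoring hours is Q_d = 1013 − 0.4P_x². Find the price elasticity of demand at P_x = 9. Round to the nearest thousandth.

-0.066

At P_x = 9, Q_d = 980.6.
dQ_d/dP_x = −2·0.4·P_x = −7.2.
Point elasticity E = (dQ_d/dP_x)·(P_x/Q_d) = -7.2 × 9/980.6 ≈ -0.066.
|E| < 1, so demand is inelastic at this price.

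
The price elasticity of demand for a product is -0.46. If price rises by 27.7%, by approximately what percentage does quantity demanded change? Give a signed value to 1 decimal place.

-12.7

%ΔQ ≈ E × %ΔP = (-0.46) × (27.7%) ≈ -12.7%.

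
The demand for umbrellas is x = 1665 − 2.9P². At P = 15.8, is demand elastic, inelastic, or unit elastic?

At P = 15.8, x = 941.044.
dx/dP = −2·2.9·P = −91.64.
Point elasticity E = (dx/dP)·(P/x) = -91.64 × 15.8/941.044 ≈ -1.539.
|E| ≈ 1.539 > 1, so demand is elastic.

elastic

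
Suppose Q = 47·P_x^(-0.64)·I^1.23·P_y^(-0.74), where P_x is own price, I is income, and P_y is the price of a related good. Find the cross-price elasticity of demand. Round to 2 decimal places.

For a Cobb–Douglas (constant-elasticity) form Q = A·P_y^α·…, the elasticity with respect to P_y equals the exponent α at every point.
Here the exponent on P_y is -0.74, so the cross-price elasticity of demand is -0.74.

-0.74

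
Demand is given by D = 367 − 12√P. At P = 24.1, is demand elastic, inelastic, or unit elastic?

At P = 24.1, D = 308.0899.
dD/dP = −12/(2√P) = −12/(2·4.9092).
Point elasticity E = (dD/dP)·(P/D) = -1.2222 × 24.1/308.0899 ≈ -0.096.
|E| ≈ 0.096 < 1, so demand is inelastic.

inelastic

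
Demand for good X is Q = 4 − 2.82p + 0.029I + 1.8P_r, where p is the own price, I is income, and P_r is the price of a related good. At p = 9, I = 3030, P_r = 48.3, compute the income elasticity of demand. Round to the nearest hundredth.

First evaluate Q: 4 − 2.82(9) + 0.029(3030) + 1.8(48.3) = 4 − 25.38 + 87.87 + 86.94 = 153.43.
∂Q/∂I = +0.029, so E_I = 0.029·(3030/153.43) ≈ 0.57.
E_I ∈ (0,1): normal good (necessity).

0.57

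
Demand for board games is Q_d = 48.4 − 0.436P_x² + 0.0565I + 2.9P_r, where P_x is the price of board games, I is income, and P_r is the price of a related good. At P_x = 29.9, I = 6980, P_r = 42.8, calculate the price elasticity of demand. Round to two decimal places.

-4.40

First evaluate Q_d: 48.4 − 0.436(29.9)² + 0.0565(6980) + 2.9(42.8) = 48.4 − 389.7884 + 394.37 + 124.12 = 177.1016.
∂Q_d/∂P_x = −2·0.436·P_x = -26.0728, so E_p = -26.0728·(29.9/177.1016) ≈ -4.40.
|E_p| > 1: demand is elastic.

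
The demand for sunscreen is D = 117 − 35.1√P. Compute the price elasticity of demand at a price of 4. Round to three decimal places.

-0.750

At P = 4, D = 46.8.
dD/dP = −35.1/(2√P) = −35.1/(2·2).
Point elasticity E = (dD/dP)·(P/D) = -8.775 × 4/46.8 ≈ -0.750.
|E| < 1, so demand is inelastic at this price.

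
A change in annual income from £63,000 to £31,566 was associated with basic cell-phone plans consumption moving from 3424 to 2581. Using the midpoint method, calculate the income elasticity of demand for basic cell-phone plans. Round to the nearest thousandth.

%ΔQ = (2581 − 3424)/[(3424+2581)/2] = -843/3002.5 ≈ -0.2808.
%ΔY = (31,566 − 63,000)/[(63,000+31,566)/2] = -31434/47283 ≈ -0.6648.
E_I = %ΔQ/%ΔY ≈ 0.422.
E_I ∈ (0,1): normal good (necessity).

0.422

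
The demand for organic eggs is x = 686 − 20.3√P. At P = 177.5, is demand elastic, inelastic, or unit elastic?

inelastic

At P = 177.5, x = 415.5449.
dx/dP = −20.3/(2√P) = −20.3/(2·13.3229).
Point elasticity E = (dx/dP)·(P/x) = -0.7618 × 177.5/415.5449 ≈ -0.325.
|E| ≈ 0.325 < 1, so demand is inelastic.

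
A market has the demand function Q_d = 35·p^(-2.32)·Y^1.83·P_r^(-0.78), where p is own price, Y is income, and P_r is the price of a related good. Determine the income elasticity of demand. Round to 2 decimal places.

For a Cobb–Douglas (constant-elasticity) form Q_d = A·Y^α·…, the elasticity with respect to Y equals the exponent α at every point.
Here the exponent on Y is 1.83, so the income elasticity of demand is 1.83.

1.83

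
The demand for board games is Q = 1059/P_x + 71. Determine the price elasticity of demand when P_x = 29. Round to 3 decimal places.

At P_x = 29, Q = 107.5172.
dQ/dP_x = −1059/P_x² = −1.2592.
Point elasticity E = (dQ/dP_x)·(P_x/Q) = -1.2592 × 29/107.5172 ≈ -0.340.
|E| < 1, so demand is inelastic at this price.

-0.340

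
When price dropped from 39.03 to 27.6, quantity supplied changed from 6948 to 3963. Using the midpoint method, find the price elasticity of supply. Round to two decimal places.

1.59

%ΔQ = (3963 − 6948)/[(6948 + 3963)/2] = -2985/5455.5 ≈ -0.5472.
%Δp = (27.6 − 39.03)/[(39.03 + 27.6)/2] = -11.43/33.315 ≈ -0.3431.
Arc elasticity E = %ΔQ/%Δp ≈ -0.5472/-0.3431 ≈ 1.59.
|E| > 1: supply is elastic over this range.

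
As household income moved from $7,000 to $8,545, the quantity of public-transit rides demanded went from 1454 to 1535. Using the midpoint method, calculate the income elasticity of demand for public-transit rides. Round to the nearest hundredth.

0.27

%ΔQ = (1535 − 1454)/[(1454+1535)/2] = 81/1494.5 ≈ 0.0542.
%ΔI = (8,545 − 7,000)/[(7,000+8,545)/2] = 1545/7772.5 ≈ 0.1988.
E_I = %ΔQ/%ΔI ≈ 0.27.
E_I ∈ (0,1): normal good (necessity).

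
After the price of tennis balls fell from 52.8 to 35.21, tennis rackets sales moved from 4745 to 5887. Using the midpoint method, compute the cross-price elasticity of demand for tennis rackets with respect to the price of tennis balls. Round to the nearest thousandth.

-0.537

%ΔQ_x = (5887 − 4745)/[(4745+5887)/2] = 1142/5316 ≈ 0.2148.
%ΔP_y = (35.21 − 52.8)/[(52.8+35.21)/2] ≈ -0.3997.
E_xy = 0.2148/-0.3997 ≈ -0.537.
E_xy < 0, so tennis rackets and tennis balls are complements.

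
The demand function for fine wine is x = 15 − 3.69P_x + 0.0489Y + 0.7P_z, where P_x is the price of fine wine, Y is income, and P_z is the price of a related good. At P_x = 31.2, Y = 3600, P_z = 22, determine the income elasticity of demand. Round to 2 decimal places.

First evaluate x: 15 − 3.69(31.2) + 0.0489(3600) + 0.7(22) = 15 − 115.128 + 176.04 + 15.4 = 91.312.
∂x/∂Y = +0.0489, so E_I = 0.0489·(3600/91.312) ≈ 1.93.
E_I > 1: normal good (luxury).

1.93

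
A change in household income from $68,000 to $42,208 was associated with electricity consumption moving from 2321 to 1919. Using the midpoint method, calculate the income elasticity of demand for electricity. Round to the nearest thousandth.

%ΔQ = (1919 − 2321)/[(2321+1919)/2] = -402/2120 ≈ -0.1896.
%ΔY = (42,208 − 68,000)/[(68,000+42,208)/2] = -25792/55104 ≈ -0.4681.
E_I = %ΔQ/%ΔY ≈ 0.405.
E_I ∈ (0,1): normal good (necessity).

0.405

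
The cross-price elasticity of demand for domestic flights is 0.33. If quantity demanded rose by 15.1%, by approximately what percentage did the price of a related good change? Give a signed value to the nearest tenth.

%ΔQ ≈ E × %ΔP_y ⇒ %ΔP_y = %ΔQ / E = (15.1%)/(0.33) ≈ 45.8%.

45.8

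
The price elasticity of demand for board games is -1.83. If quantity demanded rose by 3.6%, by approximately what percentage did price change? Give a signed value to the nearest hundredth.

%ΔQ ≈ E × %ΔP ⇒ %ΔP = %ΔQ / E = (3.6%)/(-1.83) ≈ -1.97%.

-1.97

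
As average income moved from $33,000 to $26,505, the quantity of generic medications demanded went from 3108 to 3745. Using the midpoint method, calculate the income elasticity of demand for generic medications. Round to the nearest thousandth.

-0.852

%ΔQ = (3745 − 3108)/[(3108+3745)/2] = 637/3426.5 ≈ 0.1859.
%ΔI = (26,505 − 33,000)/[(33,000+26,505)/2] = -6495/29752.5 ≈ -0.2183.
E_I = %ΔQ/%ΔI ≈ -0.852.
E_I < 0: inferior good.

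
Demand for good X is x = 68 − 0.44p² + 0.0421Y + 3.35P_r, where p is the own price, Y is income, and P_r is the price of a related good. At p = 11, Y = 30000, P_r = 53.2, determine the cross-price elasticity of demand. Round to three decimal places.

0.122

Evaluating quantity at (p, Y, P_r) gives x = 68 − 0.44(11)² + 0.0421(30000) + 3.35(53.2) = 68 − 53.24 + 1263 + 178.22 = 1455.98.
∂x/∂P_r = +3.35, so E_xy = 3.35·(53.2/1455.98) ≈ 0.122.
E_xy > 0: the goods are substitutes.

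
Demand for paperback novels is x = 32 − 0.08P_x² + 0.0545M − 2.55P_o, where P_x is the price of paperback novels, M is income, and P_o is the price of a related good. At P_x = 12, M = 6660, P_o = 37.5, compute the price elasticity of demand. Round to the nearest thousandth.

-0.080

Evaluating quantity at (P_x, M, P_o) gives x = 32 − 0.08(12)² + 0.0545(6660) − 2.55(37.5) = 32 − 11.52 + 362.97 − 95.625 = 287.825.
∂x/∂P_x = −2·0.08·P_x = -1.92, so E_p = -1.92·(12/287.825) ≈ -0.080.
|E_p| < 1: demand is inelastic.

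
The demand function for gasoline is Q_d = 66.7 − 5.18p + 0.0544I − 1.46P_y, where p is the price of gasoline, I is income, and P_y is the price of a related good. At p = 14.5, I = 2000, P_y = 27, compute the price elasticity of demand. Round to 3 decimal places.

At the given point, Q_d = 66.7 − 5.18(14.5) + 0.0544(2000) − 1.46(27) = 66.7 − 75.11 + 108.8 − 39.42 = 60.97.
∂Q_d/∂p = −5.18, so E_p = (−5.18)·(14.5/60.97) ≈ -1.232.
|E_p| > 1: demand is elastic.

-1.232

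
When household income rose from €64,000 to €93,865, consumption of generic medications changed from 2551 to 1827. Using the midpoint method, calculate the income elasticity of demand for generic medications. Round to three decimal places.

-0.874

%ΔQ = (1827 − 2551)/[(2551+1827)/2] = -724/2189 ≈ -0.3307.
%ΔI = (93,865 − 64,000)/[(64,000+93,865)/2] = 29865/78932.5 ≈ 0.3784.
E_I = %ΔQ/%ΔI ≈ -0.874.
E_I < 0: inferior good.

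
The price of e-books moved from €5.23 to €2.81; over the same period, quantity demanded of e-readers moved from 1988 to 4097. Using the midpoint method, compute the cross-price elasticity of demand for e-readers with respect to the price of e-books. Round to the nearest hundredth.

%ΔQ_x = (4097 − 1988)/[(1988+4097)/2] = 2109/3042.5 ≈ 0.6932.
%ΔP_y = (2.81 − 5.23)/[(5.23+2.81)/2] ≈ -0.6020.
E_xy = 0.6932/-0.6020 ≈ -1.15.
E_xy < 0, so e-readers and e-books are complements.

-1.15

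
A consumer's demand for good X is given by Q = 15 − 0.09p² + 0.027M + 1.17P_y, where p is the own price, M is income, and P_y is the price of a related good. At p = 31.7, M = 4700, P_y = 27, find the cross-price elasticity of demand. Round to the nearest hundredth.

0.38

Substituting, Q = 15 − 0.09(31.7)² + 0.027(4700) + 1.17(27) = 15 − 90.4401 + 126.9 + 31.59 = 83.0499.
∂Q/∂P_y = +1.17, so E_xy = 1.17·(27/83.0499) ≈ 0.38.
E_xy > 0: the goods are substitutes.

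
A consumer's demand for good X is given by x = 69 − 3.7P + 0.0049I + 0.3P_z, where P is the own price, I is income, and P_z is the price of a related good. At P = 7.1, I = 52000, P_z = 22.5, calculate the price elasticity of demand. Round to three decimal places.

Substituting, x = 69 − 3.7(7.1) + 0.0049(52000) + 0.3(22.5) = 69 − 26.27 + 254.8 + 6.75 = 304.28.
∂x/∂P = −3.7, so E_p = (−3.7)·(7.1/304.28) ≈ -0.086.
|E_p| < 1: demand is inelastic.

-0.086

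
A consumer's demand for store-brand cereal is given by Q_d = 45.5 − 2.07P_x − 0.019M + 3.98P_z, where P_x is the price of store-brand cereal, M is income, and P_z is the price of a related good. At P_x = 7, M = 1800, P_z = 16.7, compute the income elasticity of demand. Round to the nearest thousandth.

At the given point, Q_d = 45.5 − 2.07(7) − 0.019(1800) + 3.98(16.7) = 45.5 − 14.49 − 34.2 + 66.466 = 63.276.
∂Q_d/∂M = −0.019, so E_I = -0.019·(1800/63.276) ≈ -0.540.
E_I < 0: inferior good.

-0.540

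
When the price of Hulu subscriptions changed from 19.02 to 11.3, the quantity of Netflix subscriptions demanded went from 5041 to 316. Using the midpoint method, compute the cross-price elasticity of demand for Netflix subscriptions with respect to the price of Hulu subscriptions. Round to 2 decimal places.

%ΔQ_x = (316 − 5041)/[(5041+316)/2] = -4725/2678.5 ≈ -1.7640.
%ΔP_y = (11.3 − 19.02)/[(19.02+11.3)/2] ≈ -0.5092.
E_xy = -1.7640/-0.5092 ≈ 3.46.
E_xy > 0, so Netflix subscriptions and Hulu subscriptions are substitutes.

3.46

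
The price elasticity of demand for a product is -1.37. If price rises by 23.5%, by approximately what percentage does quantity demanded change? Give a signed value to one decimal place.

%ΔQ ≈ E × %ΔP = (-1.37) × (23.5%) ≈ -32.2%.

-32.2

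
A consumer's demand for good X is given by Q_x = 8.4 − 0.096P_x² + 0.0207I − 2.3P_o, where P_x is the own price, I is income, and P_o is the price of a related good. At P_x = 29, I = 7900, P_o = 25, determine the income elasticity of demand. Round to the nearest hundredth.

4.85

Evaluating quantity at (P_x, I, P_o) gives Q_x = 8.4 − 0.096(29)² + 0.0207(7900) − 2.3(25) = 8.4 − 80.736 + 163.53 − 57.5 = 33.694.
∂Q_x/∂I = +0.0207, so E_I = 0.0207·(7900/33.694) ≈ 4.85.
E_I > 1: normal good (luxury).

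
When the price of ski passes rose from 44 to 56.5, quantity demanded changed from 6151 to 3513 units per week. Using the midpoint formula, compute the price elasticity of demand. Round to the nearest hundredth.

%ΔQ = (3513 − 6151)/[(6151 + 3513)/2] = -2638/4832 ≈ -0.5459.
%Δp = (56.5 − 44)/[(44 + 56.5)/2] = 12.5/50.25 ≈ 0.2488.
Arc elasticity E = %ΔQ/%Δp ≈ -0.5459/0.2488 ≈ -2.19.
|E| > 1: demand is elastic over this range.

-2.19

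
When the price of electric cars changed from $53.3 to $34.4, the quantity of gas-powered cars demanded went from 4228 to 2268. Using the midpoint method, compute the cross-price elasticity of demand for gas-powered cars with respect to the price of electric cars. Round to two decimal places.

1.40

%ΔQ_x = (2268 − 4228)/[(4228+2268)/2] = -1960/3248 ≈ -0.6034.
%ΔP_y = (34.4 − 53.3)/[(53.3+34.4)/2] ≈ -0.4310.
E_xy = -0.6034/-0.4310 ≈ 1.40.
E_xy > 0, so gas-powered cars and electric cars are substitutes.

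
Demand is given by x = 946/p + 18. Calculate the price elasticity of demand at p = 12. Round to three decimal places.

At p = 12, x = 96.8333.
dx/dp = −946/p² = −6.5694.
Point elasticity E = (dx/dp)·(p/x) = -6.5694 × 12/96.8333 ≈ -0.814.
|E| < 1, so demand is inelastic at this price.

-0.814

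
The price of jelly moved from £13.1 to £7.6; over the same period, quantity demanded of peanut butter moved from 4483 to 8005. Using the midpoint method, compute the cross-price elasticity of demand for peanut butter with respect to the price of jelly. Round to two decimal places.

-1.06

%ΔQ_x = (8005 − 4483)/[(4483+8005)/2] = 3522/6244 ≈ 0.5641.
%ΔP_y = (7.6 − 13.1)/[(13.1+7.6)/2] ≈ -0.5314.
E_xy = 0.5641/-0.5314 ≈ -1.06.
E_xy < 0, so peanut butter and jelly are complements.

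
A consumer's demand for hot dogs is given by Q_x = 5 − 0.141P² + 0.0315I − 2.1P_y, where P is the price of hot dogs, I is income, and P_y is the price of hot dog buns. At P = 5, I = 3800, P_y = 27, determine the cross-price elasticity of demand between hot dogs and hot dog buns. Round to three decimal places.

At the given point, Q_x = 5 − 0.141(5)² + 0.0315(3800) − 2.1(27) = 5 − 3.525 + 119.7 − 56.7 = 64.475.
∂Q_x/∂P_y = −2.1, so E_xy = -2.1·(27/64.475) ≈ -0.879.
E_xy < 0: the goods are complements.

-0.879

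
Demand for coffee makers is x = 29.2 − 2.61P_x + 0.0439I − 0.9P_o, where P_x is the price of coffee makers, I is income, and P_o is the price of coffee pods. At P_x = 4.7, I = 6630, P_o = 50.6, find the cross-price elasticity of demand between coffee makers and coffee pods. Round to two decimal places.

x = 29.2 − 2.61(4.7) + 0.0439(6630) − 0.9(50.6) = 29.2 − 12.267 + 291.057 − 45.54 = 262.45.
∂x/∂P_o = −0.9, so E_xy = -0.9·(50.6/262.45) ≈ -0.17.
E_xy < 0: the goods are complements.

-0.17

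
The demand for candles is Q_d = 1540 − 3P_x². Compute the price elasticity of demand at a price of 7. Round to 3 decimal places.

-0.211

At P_x = 7, Q_d = 1393.
dQ_d/dP_x = −2·3·P_x = −42.
Point elasticity E = (dQ_d/dP_x)·(P_x/Q_d) = -42 × 7/1393 ≈ -0.211.
|E| < 1, so demand is inelastic at this price.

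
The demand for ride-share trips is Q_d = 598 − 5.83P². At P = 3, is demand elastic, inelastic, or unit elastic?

inelastic

At P = 3, Q_d = 545.53.
dQ_d/dP = −2·5.83·P = −34.98.
Point elasticity E = (dQ_d/dP)·(P/Q_d) = -34.98 × 3/545.53 ≈ -0.192.
|E| ≈ 0.192 < 1, so demand is inelastic.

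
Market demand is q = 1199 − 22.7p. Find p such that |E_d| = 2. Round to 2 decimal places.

Set −bp/(a − bp) = −2 ⇒ bp = 2(a − bp) ⇒ bp(1+2) = 2·a.
p = 2·1199/(22.7·3) ≈ 35.21.

35.21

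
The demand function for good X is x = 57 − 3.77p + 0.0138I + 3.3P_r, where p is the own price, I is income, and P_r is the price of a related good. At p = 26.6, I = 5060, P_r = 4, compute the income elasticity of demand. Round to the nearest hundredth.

1.76

Evaluating quantity at (p, I, P_r) gives x = 57 − 3.77(26.6) + 0.0138(5060) + 3.3(4) = 57 − 100.282 + 69.828 + 13.2 = 39.746.
∂x/∂I = +0.0138, so E_I = 0.0138·(5060/39.746) ≈ 1.76.
E_I > 1: normal good (luxury).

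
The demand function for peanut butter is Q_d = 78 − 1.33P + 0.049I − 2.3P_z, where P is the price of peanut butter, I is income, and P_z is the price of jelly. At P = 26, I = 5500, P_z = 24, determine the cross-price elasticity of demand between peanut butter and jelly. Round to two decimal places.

-0.21

Evaluating quantity at (P, I, P_z) gives Q_d = 78 − 1.33(26) + 0.049(5500) − 2.3(24) = 78 − 34.58 + 269.5 − 55.2 = 257.72.
∂Q_d/∂P_z = −2.3, so E_xy = -2.3·(24/257.72) ≈ -0.21.
E_xy < 0: the goods are complements.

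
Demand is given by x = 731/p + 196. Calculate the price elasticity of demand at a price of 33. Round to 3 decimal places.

-0.102

At p = 33, x = 218.1515.
dx/dp = −731/p² = −0.6713.
Point elasticity E = (dx/dp)·(p/x) = -0.6713 × 33/218.1515 ≈ -0.102.
|E| < 1, so demand is inelastic at this price.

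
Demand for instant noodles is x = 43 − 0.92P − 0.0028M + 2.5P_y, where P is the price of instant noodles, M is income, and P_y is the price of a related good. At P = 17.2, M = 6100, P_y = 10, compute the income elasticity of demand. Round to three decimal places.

x = 43 − 0.92(17.2) − 0.0028(6100) + 2.5(10) = 43 − 15.824 − 17.08 + 25 = 35.096.
∂x/∂M = −0.0028, so E_I = -0.0028·(6100/35.096) ≈ -0.487.
E_I < 0: inferior good.

-0.487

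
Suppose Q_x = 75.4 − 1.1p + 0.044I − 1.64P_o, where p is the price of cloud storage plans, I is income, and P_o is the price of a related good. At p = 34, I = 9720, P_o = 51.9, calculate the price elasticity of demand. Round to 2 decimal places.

-0.10

First evaluate Q_x: 75.4 − 1.1(34) + 0.044(9720) − 1.64(51.9) = 75.4 − 37.4 + 427.68 − 85.116 = 380.564.
∂Q_x/∂p = −1.1, so E_p = (−1.1)·(34/380.564) ≈ -0.10.
|E_p| < 1: demand is inelastic.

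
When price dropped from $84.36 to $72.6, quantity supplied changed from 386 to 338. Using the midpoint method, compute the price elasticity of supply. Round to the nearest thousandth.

%Δq = (338 − 386)/[(386 + 338)/2] = -48/362 ≈ -0.1326.
%Δp = (72.6 − 84.36)/[(84.36 + 72.6)/2] = -11.76/78.48 ≈ -0.1498.
Arc elasticity E = %Δq/%Δp ≈ -0.1326/-0.1498 ≈ 0.885.
|E| < 1: supply is inelastic over this range.

0.885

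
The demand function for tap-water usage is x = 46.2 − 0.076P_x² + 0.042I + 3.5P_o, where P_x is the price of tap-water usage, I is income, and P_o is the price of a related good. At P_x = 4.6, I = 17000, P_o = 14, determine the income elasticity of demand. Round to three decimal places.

0.884

Evaluating quantity at (P_x, I, P_o) gives x = 46.2 − 0.076(4.6)² + 0.042(17000) + 3.5(14) = 46.2 − 1.6082 + 714 + 49 = 807.5918.
∂x/∂I = +0.042, so E_I = 0.042·(17000/807.5918) ≈ 0.884.
E_I ∈ (0,1): normal good (necessity).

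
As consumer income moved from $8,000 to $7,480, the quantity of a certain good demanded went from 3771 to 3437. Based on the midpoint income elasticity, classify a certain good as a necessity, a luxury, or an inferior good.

%ΔQ = (3437 − 3771)/[(3771+3437)/2] = -334/3604 ≈ -0.0927.
%ΔM = (7,480 − 8,000)/[(8,000+7,480)/2] = -520/7740 ≈ -0.0672.
E_I = %ΔQ/%ΔM ≈ 1.379.
E_I > 1: normal good (luxury).

luxury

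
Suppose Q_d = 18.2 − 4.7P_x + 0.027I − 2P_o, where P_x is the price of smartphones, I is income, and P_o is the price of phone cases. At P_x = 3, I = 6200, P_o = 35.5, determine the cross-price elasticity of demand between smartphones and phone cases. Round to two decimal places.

-0.71

Evaluating quantity at (P_x, I, P_o) gives Q_d = 18.2 − 4.7(3) + 0.027(6200) − 2(35.5) = 18.2 − 14.1 + 167.4 − 71 = 100.5.
∂Q_d/∂P_o = −2, so E_xy = -2·(35.5/100.5) ≈ -0.71.
E_xy < 0: the goods are complements.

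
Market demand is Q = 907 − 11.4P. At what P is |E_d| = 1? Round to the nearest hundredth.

For linear demand Q = a − bP, E = −bP/(a − bP). |E| = 1 ⇒ bP = a − bP ⇒ P = a/(2b).
P = 907/(2·11.4) ≈ 39.78.

39.78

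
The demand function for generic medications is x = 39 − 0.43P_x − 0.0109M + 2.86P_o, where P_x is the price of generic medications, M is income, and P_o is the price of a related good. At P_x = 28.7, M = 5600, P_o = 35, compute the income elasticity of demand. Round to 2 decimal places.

-0.93

x = 39 − 0.43(28.7) − 0.0109(5600) + 2.86(35) = 39 − 12.341 − 61.04 + 100.1 = 65.719.
∂x/∂M = −0.0109, so E_I = -0.0109·(5600/65.719) ≈ -0.93.
E_I < 0: inferior good.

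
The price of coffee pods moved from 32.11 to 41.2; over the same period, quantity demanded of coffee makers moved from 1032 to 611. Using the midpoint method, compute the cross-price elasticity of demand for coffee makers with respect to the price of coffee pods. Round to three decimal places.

-2.067

%ΔQ_x = (611 − 1032)/[(1032+611)/2] = -421/821.5 ≈ -0.5125.
%ΔP_y = (41.2 − 32.11)/[(32.11+41.2)/2] ≈ 0.2480.
E_xy = -0.5125/0.2480 ≈ -2.067.
E_xy < 0, so coffee makers and coffee pods are complements.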